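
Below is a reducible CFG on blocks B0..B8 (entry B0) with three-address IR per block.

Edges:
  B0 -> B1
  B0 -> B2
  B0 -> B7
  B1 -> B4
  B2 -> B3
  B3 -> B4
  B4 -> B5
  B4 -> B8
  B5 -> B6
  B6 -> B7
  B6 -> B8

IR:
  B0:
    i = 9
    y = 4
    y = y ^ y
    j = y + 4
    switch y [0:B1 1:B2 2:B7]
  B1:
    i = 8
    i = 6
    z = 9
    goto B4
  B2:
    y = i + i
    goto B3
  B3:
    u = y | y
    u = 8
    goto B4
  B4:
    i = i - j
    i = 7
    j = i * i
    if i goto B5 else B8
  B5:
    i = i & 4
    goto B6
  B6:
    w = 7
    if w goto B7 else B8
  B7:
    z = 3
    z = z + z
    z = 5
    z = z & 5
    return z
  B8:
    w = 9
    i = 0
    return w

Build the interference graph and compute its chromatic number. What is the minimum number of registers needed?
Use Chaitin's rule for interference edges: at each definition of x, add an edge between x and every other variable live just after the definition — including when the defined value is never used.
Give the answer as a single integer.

Answer: 3

Analysis:
def/use:
  B0: def={i,j,y} ue=∅
  B1: def={i,z} ue=∅
  B2: def={y} ue={i}
  B3: def={u} ue={y}
  B4: def={i,j} ue={i,j}
  B5: def={i} ue={i}
  B6: def={w} ue=∅
  B7: def={z} ue=∅
  B8: def={i,w} ue=∅

Backward fixpoint:
  B0: in=∅ out={i,j}
  B1: in={j} out={i,j}
  B2: in={i,j} out={i,j,y}
  B3: in={i,j,y} out={i,j}
  B4: in={i,j} out={i}
  B5: in={i} out=∅
  B6: in=∅ out=∅
  B7: in=∅ out=∅
  B8: in=∅ out=∅

Interference:
  i↔{j,u,w,y,z}
  j↔{i,u,y,z}
  u↔{i,j}
  w↔{i}
  y↔{i,j}
  z↔{i,j}

Colouring:
  lower bound: {i,j,u} mutually conflict ⇒ χ ≥ 3
  3-colouring: r0={i}  r1={j,w}  r2={u,y,z}
  χ = 3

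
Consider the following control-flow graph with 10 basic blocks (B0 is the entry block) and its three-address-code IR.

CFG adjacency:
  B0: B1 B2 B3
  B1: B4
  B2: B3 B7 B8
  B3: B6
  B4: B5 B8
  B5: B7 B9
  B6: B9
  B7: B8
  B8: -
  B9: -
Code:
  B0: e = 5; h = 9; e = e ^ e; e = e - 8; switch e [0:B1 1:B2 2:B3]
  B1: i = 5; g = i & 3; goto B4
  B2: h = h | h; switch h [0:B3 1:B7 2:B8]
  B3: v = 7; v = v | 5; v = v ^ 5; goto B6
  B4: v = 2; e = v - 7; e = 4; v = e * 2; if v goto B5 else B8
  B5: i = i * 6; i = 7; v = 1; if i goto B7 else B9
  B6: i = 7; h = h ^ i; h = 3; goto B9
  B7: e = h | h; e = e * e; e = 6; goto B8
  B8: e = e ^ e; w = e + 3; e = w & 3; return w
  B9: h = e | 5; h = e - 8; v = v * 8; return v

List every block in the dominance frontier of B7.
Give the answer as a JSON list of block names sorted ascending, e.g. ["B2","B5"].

Answer: ["B8"]

Analysis:
idom tree: B1←B0 B2←B0 B3←B0 B4←B1 B5←B4 B6←B3 B7←B0 B8←B0 B9←B0
Join-block Dom:
  B3: preds {B0,B2}: {B0} ∩ {B0,B2} = {B0}; idom=B0
  B7: preds {B2,B5}: {B0,B2} ∩ {B0,B1,B4,B5} = {B0}; idom=B0
  B8: preds {B2,B4,B7}: {B0,B2} ∩ {B0,B1,B4} ∩ {B0,B7} = {B0}; idom=B0
  B9: preds {B5,B6}: {B0,B1,B4,B5} ∩ {B0,B3,B6} = {B0}; idom=B0

DF walk-up:
  B3←B0: walk · to B0
  B3←B2: walk B2 to B0
  B7←B2: walk B2 to B0
  B7←B5: walk B5→B4→B1 to B0
  B8←B2: walk B2 to B0
  B8←B4: walk B4→B1 to B0
  B8←B7: walk B7 to B0
  B9←B5: walk B5→B4→B1 to B0
  B9←B6: walk B6→B3 to B0
  DF(B0)=∅
  DF(B1)={B7,B8,B9}
  DF(B2)={B3,B7,B8}
  DF(B3)={B9}
  DF(B4)={B7,B8,B9}
  DF(B5)={B7,B9}
  DF(B6)={B9}
  DF(B7)={B8}
  DF(B8)=∅
  DF(B9)=∅

DF(B7) = ["B8"]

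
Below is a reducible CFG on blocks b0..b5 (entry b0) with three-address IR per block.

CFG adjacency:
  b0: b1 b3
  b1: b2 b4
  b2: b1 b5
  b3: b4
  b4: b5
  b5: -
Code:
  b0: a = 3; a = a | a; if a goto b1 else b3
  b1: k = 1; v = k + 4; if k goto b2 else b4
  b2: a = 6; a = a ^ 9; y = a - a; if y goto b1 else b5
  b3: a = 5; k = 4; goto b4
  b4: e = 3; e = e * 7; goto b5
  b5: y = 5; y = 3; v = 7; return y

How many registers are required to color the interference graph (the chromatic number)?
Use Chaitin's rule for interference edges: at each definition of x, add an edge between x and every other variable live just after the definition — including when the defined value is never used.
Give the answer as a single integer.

Answer: 2

Analysis:
Block summaries:
  b0 def {a} use ∅
  b1 def {k,v} use ∅
  b2 def {a,y} use ∅
  b3 def {a,k} use ∅
  b4 def {e} use ∅
  b5 def {v,y} use ∅

Live sets:
  b0 li=∅ lo=∅
  b1 li=∅ lo=∅
  b2 li=∅ lo=∅
  b3 li=∅ lo=∅
  b4 li=∅ lo=∅
  b5 li=∅ lo=∅

Interfere edges:
  a: ∅
  e: ∅
  k: {v}
  v: {k,y}
  y: {v}

Registers:
  {k,v} pairwise interfere (2-clique) ⇒ χ ≥ 2
  assign a→R0 e→R0 k→R1 v→R0 y→R1 — no edge inside a register ⇒ χ ≤ 2
  χ = 2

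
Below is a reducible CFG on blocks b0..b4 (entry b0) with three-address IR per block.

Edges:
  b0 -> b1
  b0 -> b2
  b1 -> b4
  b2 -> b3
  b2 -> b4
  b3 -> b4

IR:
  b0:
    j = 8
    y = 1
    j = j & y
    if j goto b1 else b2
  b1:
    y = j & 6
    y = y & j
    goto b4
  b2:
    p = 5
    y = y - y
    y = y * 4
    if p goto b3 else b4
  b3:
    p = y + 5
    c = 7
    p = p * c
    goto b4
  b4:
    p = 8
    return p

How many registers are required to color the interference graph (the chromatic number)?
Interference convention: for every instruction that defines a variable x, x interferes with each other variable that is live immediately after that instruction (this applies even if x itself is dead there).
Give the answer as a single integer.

def/use:
  b0: def={j,y} ue=∅
  b1: def={y} ue={j}
  b2: def={p,y} ue={y}
  b3: def={c,p} ue={y}
  b4: def={p} ue=∅

Liveness:
  live b0: ∅→{j,y}
  live b1: {j}→∅
  live b2: {y}→{y}
  live b3: {y}→∅
  live b4: ∅→∅

Interference:
  c: {p}
  j: {y}
  p: {c,y}
  y: {j,p}

Chromatic number:
  lower bound: {c,p} mutually conflict ⇒ χ ≥ 2
  assign c→c1 j→c0 p→c0 y→c1 — no edge inside a register ⇒ χ ≤ 2
  χ = 2

Answer: 2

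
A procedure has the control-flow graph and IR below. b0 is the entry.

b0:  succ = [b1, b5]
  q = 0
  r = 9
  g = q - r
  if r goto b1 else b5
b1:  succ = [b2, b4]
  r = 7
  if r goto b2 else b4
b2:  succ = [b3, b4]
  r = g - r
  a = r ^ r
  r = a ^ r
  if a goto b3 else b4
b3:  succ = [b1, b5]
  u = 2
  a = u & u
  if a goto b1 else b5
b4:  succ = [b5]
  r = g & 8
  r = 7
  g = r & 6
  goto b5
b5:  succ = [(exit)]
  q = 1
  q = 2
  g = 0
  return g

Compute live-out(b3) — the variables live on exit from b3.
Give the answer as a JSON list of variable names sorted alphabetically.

Answer: ["g"]

Analysis:
Block summaries:
  b0 def {g,q,r} use ∅
  b1 def {r} use ∅
  b2 def {a,r} use {g,r}
  b3 def {a,u} use ∅
  b4 def {g,r} use {g}
  b5 def {g,q} use ∅

Liveness:
  b0 li=∅ lo={g}
  b1 li={g} lo={g,r}
  b2 li={g,r} lo={g}
  b3 li={g} lo={g}
  b4 li={g} lo=∅
  b5 li=∅ lo=∅

live-out(b3) = ["g"]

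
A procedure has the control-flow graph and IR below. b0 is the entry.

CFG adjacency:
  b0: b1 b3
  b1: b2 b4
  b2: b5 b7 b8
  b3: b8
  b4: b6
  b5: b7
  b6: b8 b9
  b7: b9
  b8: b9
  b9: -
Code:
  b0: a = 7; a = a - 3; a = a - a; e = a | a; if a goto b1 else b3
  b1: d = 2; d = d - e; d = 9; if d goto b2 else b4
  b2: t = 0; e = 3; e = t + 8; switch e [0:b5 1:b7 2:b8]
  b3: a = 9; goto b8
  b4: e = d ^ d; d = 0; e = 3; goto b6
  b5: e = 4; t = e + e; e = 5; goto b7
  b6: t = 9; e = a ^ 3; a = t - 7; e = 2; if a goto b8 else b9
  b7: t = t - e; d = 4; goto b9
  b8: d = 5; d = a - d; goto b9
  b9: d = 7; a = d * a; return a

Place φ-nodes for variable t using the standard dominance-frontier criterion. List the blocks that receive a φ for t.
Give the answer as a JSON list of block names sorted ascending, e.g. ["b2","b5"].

Answer: ["b7", "b8", "b9"]

Working:
idom tree: b1←b0 b2←b1 b3←b0 b4←b1 b5←b2 b6←b4 b7←b2 b8←b0 b9←b0
Dom at joins:
  b7: preds {b2,b5}: {b0,b1,b2} ∩ {b0,b1,b2,b5} = {b0,b1,b2}; idom=b2
  b8: preds {b2,b3,b6}: {b0,b1,b2} ∩ {b0,b3} ∩ {b0,b1,b4,b6} = {b0}; idom=b0
  b9: preds {b6,b7,b8}: {b0,b1,b4,b6} ∩ {b0,b1,b2,b7} ∩ {b0,b8} = {b0}; idom=b0

DF walk-up:
  b7←b2: walk · to b2
  b7←b5: walk b5 to b2
  b8←b2: walk b2→b1 to b0
  b8←b3: walk b3 to b0
  b8←b6: walk b6→b4→b1 to b0
  b9←b6: walk b6→b4→b1 to b0
  b9←b7: walk b7→b2→b1 to b0
  b9←b8: walk b8 to b0
  b0 → ∅
  b1 → {b8,b9}
  b2 → {b8,b9}
  b3 → {b8}
  b4 → {b8,b9}
  b5 → {b7}
  b6 → {b8,b9}
  b7 → {b9}
  b8 → {b9}
  b9 → ∅

φ for t: defs {b2,b5,b6,b7}
  DF⁺ = {b7,b8,b9}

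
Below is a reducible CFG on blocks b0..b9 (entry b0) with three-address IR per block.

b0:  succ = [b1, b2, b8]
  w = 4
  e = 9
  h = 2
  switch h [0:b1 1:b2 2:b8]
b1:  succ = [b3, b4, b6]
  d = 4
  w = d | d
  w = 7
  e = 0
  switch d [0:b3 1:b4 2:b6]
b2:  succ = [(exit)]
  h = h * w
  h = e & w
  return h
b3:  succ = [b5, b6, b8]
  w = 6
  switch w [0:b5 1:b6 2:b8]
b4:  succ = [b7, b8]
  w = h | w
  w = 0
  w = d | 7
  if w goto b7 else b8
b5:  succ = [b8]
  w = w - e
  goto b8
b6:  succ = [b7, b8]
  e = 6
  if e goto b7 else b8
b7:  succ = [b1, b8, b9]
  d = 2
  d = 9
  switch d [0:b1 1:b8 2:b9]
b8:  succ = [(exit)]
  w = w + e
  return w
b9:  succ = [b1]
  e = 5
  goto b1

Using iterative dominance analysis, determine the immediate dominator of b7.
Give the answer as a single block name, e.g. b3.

Answer: b1

Working:
idom tree: b1←b0 b2←b0 b3←b1 b4←b1 b5←b3 b6←b1 b7←b1 b8←b0 b9←b7
Dom at joins:
  b1: preds {b0,b7,b9}: {b0} ∩ {b0,b1,b7} ∩ {b0,b1,b7,b9} = {b0}; idom=b0
  b6: preds {b1,b3}: {b0,b1} ∩ {b0,b1,b3} = {b0,b1}; idom=b1
  b7: preds {b4,b6}: {b0,b1,b4} ∩ {b0,b1,b6} = {b0,b1}; idom=b1
  b8: preds {b0,b3,b4,b5,b6,b7}: {b0} ∩ {b0,b1,b3} ∩ {b0,b1,b4} ∩ {b0,b1,b3,b5} ∩ {b0,b1,b6} ∩ {b0,b1,b7} = {b0}; idom=b0

idom(b7) = b1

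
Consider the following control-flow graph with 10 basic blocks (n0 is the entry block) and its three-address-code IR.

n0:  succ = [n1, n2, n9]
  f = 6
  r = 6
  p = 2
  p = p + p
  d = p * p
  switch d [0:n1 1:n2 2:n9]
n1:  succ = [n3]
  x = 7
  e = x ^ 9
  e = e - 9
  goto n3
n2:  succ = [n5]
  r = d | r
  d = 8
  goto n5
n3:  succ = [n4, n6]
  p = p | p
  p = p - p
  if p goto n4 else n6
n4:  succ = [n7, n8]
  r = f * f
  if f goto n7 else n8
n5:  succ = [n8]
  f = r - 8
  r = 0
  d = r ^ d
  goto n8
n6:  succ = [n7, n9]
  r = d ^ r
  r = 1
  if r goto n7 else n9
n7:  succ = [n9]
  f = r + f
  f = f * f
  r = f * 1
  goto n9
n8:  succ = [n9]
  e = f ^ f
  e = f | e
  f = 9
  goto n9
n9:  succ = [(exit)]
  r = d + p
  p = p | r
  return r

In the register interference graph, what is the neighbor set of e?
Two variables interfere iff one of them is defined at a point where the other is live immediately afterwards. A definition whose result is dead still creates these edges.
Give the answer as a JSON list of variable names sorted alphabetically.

Block summaries:
  n0: {d,f,p,r} / ∅
  n1: {e,x} / ∅
  n2: {d,r} / {d,r}
  n3: {p} / {p}
  n4: {r} / {f}
  n5: {d,f,r} / {d,r}
  n6: {r} / {d,r}
  n7: {f,r} / {f,r}
  n8: {e,f} / {f}
  n9: {p,r} / {d,p}

Liveness:
  n0: in=∅ out={d,f,p,r}
  n1: in={d,f,p,r} out={d,f,p,r}
  n2: in={d,p,r} out={d,p,r}
  n3: in={d,f,p,r} out={d,f,p,r}
  n4: in={d,f,p} out={d,f,p,r}
  n5: in={d,p,r} out={d,f,p}
  n6: in={d,f,p,r} out={d,f,p,r}
  n7: in={d,f,p,r} out={d,p}
  n8: in={d,f,p} out={d,p}
  n9: in={d,p} out=∅

Conflict graph:
  d: {e,f,p,r,x}
  e: {d,f,p,r}
  f: {d,e,p,r,x}
  p: {d,e,f,r,x}
  r: {d,e,f,p,x}
  x: {d,f,p,r}

N(e) = ["d", "f", "p", "r"]

Answer: ["d", "f", "p", "r"]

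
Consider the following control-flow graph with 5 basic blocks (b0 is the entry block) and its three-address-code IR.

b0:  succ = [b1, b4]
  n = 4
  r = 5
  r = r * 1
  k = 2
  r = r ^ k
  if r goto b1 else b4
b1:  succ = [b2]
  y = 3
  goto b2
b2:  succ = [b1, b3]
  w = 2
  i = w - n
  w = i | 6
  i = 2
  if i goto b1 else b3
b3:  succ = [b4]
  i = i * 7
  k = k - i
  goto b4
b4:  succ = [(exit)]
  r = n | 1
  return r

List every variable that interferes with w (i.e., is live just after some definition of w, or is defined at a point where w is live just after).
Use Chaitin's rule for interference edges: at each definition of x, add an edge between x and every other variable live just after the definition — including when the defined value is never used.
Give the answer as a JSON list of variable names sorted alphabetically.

Per-block:
  b0: def={k,n,r} ue=∅
  b1: def={y} ue=∅
  b2: def={i,w} ue={n}
  b3: def={i,k} ue={i,k}
  b4: def={r} ue={n}

Backward fixpoint:
  b0: in=∅ out={k,n}
  b1: in={k,n} out={k,n}
  b2: in={k,n} out={i,k,n}
  b3: in={i,k,n} out={n}
  b4: in={n} out=∅

Interference:
  i — {k,n}
  k — {i,n,r,w,y}
  n — {i,k,r,w,y}
  r — {k,n}
  w — {k,n}
  y — {k,n}

N(w) = ["k", "n"]

Answer: ["k", "n"]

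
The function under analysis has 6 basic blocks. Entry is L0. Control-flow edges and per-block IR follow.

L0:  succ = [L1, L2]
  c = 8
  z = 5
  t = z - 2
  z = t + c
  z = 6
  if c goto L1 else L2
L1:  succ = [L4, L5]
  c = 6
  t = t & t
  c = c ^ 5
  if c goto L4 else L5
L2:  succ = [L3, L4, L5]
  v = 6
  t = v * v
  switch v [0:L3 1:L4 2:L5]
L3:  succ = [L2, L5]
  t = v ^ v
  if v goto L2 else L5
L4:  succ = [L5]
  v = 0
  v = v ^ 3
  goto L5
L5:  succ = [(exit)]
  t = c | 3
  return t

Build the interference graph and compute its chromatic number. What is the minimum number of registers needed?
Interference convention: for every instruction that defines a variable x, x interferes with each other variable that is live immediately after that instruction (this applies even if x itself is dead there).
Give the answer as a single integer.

Block summaries:
  L0 def {c,t,z} use ∅
  L1 def {c,t} use {t}
  L2 def {t,v} use ∅
  L3 def {t} use {v}
  L4 def {v} use ∅
  L5 def {t} use {c}

Live sets:
  L0 li=∅ lo={c,t}
  L1 li={t} lo={c}
  L2 li={c} lo={c,v}
  L3 li={c,v} lo={c}
  L4 li={c} lo={c}
  L5 li={c} lo=∅

Interfere edges:
  c↔{t,v,z}
  t↔{c,v,z}
  v↔{c,t}
  z↔{c,t}

Chromatic number:
  lower bound: {c,t,v} mutually conflict ⇒ χ ≥ 3
  3-colouring: c0={c}  c1={t}  c2={v,z}
  χ = 3

Answer: 3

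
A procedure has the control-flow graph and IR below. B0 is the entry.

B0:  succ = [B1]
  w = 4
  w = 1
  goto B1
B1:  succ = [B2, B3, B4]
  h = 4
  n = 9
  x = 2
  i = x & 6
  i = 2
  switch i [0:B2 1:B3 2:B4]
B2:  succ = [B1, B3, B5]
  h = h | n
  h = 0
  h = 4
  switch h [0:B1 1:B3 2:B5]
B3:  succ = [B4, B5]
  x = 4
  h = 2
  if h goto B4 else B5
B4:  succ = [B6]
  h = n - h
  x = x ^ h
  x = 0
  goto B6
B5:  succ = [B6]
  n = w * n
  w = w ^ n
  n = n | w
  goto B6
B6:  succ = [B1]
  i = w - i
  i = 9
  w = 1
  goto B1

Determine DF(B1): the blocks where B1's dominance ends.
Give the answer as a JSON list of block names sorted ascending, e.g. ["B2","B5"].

idom tree: B1←B0 B2←B1 B3←B1 B4←B1 B5←B1 B6←B1
Join-block Dom:
  B1: preds {B0,B2,B6}: {B0} ∩ {B0,B1,B2} ∩ {B0,B1,B6} = {B0}; idom=B0
  B3: preds {B1,B2}: {B0,B1} ∩ {B0,B1,B2} = {B0,B1}; idom=B1
  B4: preds {B1,B3}: {B0,B1} ∩ {B0,B1,B3} = {B0,B1}; idom=B1
  B5: preds {B2,B3}: {B0,B1,B2} ∩ {B0,B1,B3} = {B0,B1}; idom=B1
  B6: preds {B4,B5}: {B0,B1,B4} ∩ {B0,B1,B5} = {B0,B1}; idom=B1

DF derivation:
  B1←B0: walk · to B0
  B1←B2: walk B2→B1 to B0
  B1←B6: walk B6→B1 to B0
  B3←B1: walk · to B1
  B3←B2: walk B2 to B1
  B4←B1: walk · to B1
  B4←B3: walk B3 to B1
  B5←B2: walk B2 to B1
  B5←B3: walk B3 to B1
  B6←B4: walk B4 to B1
  B6←B5: walk B5 to B1
  DF(B0)=∅
  DF(B1)={B1}
  DF(B2)={B1,B3,B5}
  DF(B3)={B4,B5}
  DF(B4)={B6}
  DF(B5)={B6}
  DF(B6)={B1}

DF(B1) = ["B1"]

Answer: ["B1"]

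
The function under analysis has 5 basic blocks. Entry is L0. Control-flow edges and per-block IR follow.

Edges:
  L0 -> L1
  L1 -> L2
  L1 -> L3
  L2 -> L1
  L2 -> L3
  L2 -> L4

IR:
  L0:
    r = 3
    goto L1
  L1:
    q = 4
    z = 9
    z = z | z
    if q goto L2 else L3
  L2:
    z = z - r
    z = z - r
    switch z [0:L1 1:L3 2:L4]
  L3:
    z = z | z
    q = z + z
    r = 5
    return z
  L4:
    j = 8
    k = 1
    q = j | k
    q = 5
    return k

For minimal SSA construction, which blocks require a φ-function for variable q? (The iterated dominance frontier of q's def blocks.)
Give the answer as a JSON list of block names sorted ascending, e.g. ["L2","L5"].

Answer: ["L1"]

Derivation:
idom tree: L1←L0 L2←L1 L3←L1 L4←L2
Dom∩ at merges:
  L1: preds {L0,L2}: {L0} ∩ {L0,L1,L2} = {L0}; idom=L0
  L3: preds {L1,L2}: {L0,L1} ∩ {L0,L1,L2} = {L0,L1}; idom=L1

DF derivation:
  L1←L0: walk · to L0
  L1←L2: walk L2→L1 to L0
  L3←L1: walk · to L1
  L3←L2: walk L2 to L1
  L0: DF=∅
  L1: DF={L1}
  L2: DF={L1,L3}
  L3: DF=∅
  L4: DF=∅

φ for q: defs {L1,L3,L4}
  DF⁺ = {L1}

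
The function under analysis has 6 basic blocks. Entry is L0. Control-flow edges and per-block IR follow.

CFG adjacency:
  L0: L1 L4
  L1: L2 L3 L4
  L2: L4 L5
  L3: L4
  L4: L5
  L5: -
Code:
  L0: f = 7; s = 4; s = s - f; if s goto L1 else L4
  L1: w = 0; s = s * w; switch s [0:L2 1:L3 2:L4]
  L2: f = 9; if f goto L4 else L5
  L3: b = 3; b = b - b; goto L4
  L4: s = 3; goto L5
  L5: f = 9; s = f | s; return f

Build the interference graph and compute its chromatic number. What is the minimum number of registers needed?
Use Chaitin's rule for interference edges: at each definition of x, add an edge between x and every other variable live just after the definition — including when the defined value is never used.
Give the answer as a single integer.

Answer: 2

Working:
def/use:
  L0: def={f,s} ue=∅
  L1: def={s,w} ue={s}
  L2: def={f} ue=∅
  L3: def={b} ue=∅
  L4: def={s} ue=∅
  L5: def={f,s} ue={s}

Liveness:
  L0 li=∅ lo={s}
  L1 li={s} lo={s}
  L2 li={s} lo={s}
  L3 li=∅ lo=∅
  L4 li=∅ lo={s}
  L5 li={s} lo=∅

Interference:
  b: ∅
  f: {s}
  s: {f,w}
  w: {s}

Colouring:
  lower bound: {f,s} mutually conflict ⇒ χ ≥ 2
  assign b→r0 f→r1 s→r0 w→r1 — no edge inside a register ⇒ χ ≤ 2
  χ = 2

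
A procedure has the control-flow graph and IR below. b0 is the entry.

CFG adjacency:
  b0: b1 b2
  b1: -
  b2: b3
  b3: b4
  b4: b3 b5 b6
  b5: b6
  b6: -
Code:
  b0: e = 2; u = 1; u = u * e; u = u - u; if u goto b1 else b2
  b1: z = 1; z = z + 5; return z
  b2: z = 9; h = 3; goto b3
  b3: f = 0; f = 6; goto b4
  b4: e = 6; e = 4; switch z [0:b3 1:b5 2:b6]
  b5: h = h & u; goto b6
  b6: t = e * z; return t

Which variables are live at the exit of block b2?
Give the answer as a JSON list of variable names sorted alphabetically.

Block summaries:
  b0 def {e,u} use ∅
  b1 def {z} use ∅
  b2 def {h,z} use ∅
  b3 def {f} use ∅
  b4 def {e} use {z}
  b5 def {h} use {h,u}
  b6 def {t} use {e,z}

Backward fixpoint:
  live b0: ∅→{u}
  live b1: ∅→∅
  live b2: {u}→{h,u,z}
  live b3: {h,u,z}→{h,u,z}
  live b4: {h,u,z}→{e,h,u,z}
  live b5: {e,h,u,z}→{e,z}
  live b6: {e,z}→∅

live-out(b2) = ["h", "u", "z"]

Answer: ["h", "u", "z"]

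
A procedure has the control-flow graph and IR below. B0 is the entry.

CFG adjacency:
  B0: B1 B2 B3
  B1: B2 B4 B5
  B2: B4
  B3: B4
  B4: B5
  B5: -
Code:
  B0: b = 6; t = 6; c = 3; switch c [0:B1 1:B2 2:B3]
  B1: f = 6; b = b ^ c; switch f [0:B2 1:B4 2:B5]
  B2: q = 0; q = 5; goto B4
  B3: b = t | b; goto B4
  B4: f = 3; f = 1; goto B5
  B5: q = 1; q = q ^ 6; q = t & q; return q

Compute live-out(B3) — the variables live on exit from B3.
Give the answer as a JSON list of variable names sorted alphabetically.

Answer: ["t"]

Derivation:
Block summaries:
  B0: def={b,c,t} ue=∅
  B1: def={b,f} ue={b,c}
  B2: def={q} ue=∅
  B3: def={b} ue={b,t}
  B4: def={f} ue=∅
  B5: def={q} ue={t}

Live sets:
  B0 li=∅ lo={b,c,t}
  B1 li={b,c,t} lo={t}
  B2 li={t} lo={t}
  B3 li={b,t} lo={t}
  B4 li={t} lo={t}
  B5 li={t} lo=∅

live-out(B3) = ["t"]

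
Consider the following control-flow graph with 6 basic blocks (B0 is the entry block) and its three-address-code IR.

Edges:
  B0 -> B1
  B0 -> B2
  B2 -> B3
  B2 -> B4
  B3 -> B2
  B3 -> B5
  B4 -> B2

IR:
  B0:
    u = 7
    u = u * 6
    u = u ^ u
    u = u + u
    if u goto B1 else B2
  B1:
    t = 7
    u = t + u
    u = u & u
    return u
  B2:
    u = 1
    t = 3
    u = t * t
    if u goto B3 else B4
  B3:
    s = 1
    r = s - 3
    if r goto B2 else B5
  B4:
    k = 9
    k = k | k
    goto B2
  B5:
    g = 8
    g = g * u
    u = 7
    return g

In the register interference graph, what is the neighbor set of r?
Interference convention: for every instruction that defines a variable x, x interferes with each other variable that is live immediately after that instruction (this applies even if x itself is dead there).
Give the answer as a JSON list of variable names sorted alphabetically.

Block summaries:
  B0: def={u} ue=∅
  B1: def={t,u} ue={u}
  B2: def={t,u} ue=∅
  B3: def={r,s} ue=∅
  B4: def={k} ue=∅
  B5: def={g,u} ue={u}

Live sets:
  B0: in=∅ out={u}
  B1: in={u} out=∅
  B2: in=∅ out={u}
  B3: in={u} out={u}
  B4: in=∅ out=∅
  B5: in={u} out=∅

Interference:
  g — {u}
  k — ∅
  r — {u}
  s — {u}
  t — {u}
  u — {g,r,s,t}

N(r) = ["u"]

Answer: ["u"]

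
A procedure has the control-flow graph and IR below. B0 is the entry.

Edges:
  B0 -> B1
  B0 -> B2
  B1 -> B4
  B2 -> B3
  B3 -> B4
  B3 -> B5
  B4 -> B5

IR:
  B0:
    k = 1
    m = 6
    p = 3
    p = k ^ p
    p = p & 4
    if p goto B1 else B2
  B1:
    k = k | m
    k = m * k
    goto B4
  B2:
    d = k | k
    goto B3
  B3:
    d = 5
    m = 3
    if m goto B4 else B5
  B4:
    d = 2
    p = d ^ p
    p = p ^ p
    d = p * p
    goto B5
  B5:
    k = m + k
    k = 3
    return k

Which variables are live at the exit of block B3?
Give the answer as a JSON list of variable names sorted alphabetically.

Block summaries:
  B0: def={k,m,p} ue=∅
  B1: def={k} ue={k,m}
  B2: def={d} ue={k}
  B3: def={d,m} ue=∅
  B4: def={d,p} ue={p}
  B5: def={k} ue={k,m}

Live sets:
  B0: in=∅ out={k,m,p}
  B1: in={k,m,p} out={k,m,p}
  B2: in={k,p} out={k,p}
  B3: in={k,p} out={k,m,p}
  B4: in={k,m,p} out={k,m}
  B5: in={k,m} out=∅

live-out(B3) = ["k", "m", "p"]

Answer: ["k", "m", "p"]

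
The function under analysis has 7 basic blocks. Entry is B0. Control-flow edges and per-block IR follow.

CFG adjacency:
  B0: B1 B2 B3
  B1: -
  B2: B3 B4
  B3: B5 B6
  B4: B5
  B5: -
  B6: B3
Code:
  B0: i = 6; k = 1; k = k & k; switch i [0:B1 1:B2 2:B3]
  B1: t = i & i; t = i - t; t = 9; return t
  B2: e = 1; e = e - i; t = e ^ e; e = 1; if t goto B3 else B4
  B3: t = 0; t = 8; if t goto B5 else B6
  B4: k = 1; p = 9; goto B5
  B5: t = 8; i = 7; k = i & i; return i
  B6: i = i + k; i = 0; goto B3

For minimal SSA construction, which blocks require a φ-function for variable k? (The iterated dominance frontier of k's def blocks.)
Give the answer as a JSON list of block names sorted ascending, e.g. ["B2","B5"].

Answer: ["B5"]

Analysis:
idom tree: B1←B0 B2←B0 B3←B0 B4←B2 B5←B0 B6←B3
Dom at joins:
  B3: preds {B0,B2,B6}: {B0} ∩ {B0,B2} ∩ {B0,B3,B6} = {B0}; idom=B0
  B5: preds {B3,B4}: {B0,B3} ∩ {B0,B2,B4} = {B0}; idom=B0

DF derivation:
  join B3 pred B0: · stop@B0
  join B3 pred B2: B2 stop@B0
  join B3 pred B6: B6→B3 stop@B0
  join B5 pred B3: B3 stop@B0
  join B5 pred B4: B4→B2 stop@B0
  B0 → ∅
  B1 → ∅
  B2 → {B3,B5}
  B3 → {B3,B5}
  B4 → {B5}
  B5 → ∅
  B6 → {B3}

φ for k: defs {B0,B4,B5}
  DF⁺ = {B5}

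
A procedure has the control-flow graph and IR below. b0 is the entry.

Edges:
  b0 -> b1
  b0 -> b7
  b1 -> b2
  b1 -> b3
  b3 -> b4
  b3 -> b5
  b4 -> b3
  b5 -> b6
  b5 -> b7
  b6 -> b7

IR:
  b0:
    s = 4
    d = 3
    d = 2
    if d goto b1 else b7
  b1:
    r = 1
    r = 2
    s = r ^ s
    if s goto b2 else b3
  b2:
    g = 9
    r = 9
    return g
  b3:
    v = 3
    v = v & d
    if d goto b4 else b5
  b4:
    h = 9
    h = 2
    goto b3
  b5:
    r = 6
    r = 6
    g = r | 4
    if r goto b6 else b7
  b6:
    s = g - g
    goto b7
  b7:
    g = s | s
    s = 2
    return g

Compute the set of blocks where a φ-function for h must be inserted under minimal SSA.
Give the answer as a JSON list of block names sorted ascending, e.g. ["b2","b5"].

idom tree: b1←b0 b2←b1 b3←b1 b4←b3 b5←b3 b6←b5 b7←b0
Dom at joins:
  b3: preds {b1,b4}: {b0,b1} ∩ {b0,b1,b3,b4} = {b0,b1}; idom=b1
  b7: preds {b0,b5,b6}: {b0} ∩ {b0,b1,b3,b5} ∩ {b0,b1,b3,b5,b6} = {b0}; idom=b0

DF derivation:
  join b3 pred b1: · stop@b1
  join b3 pred b4: b4→b3 stop@b1
  join b7 pred b0: · stop@b0
  join b7 pred b5: b5→b3→b1 stop@b0
  join b7 pred b6: b6→b5→b3→b1 stop@b0
  DF(b0)=∅
  DF(b1)={b7}
  DF(b2)=∅
  DF(b3)={b3,b7}
  DF(b4)={b3}
  DF(b5)={b7}
  DF(b6)={b7}
  DF(b7)=∅

φ for h: defs {b4}
  DF⁺ = {b3,b7}

Answer: ["b3", "b7"]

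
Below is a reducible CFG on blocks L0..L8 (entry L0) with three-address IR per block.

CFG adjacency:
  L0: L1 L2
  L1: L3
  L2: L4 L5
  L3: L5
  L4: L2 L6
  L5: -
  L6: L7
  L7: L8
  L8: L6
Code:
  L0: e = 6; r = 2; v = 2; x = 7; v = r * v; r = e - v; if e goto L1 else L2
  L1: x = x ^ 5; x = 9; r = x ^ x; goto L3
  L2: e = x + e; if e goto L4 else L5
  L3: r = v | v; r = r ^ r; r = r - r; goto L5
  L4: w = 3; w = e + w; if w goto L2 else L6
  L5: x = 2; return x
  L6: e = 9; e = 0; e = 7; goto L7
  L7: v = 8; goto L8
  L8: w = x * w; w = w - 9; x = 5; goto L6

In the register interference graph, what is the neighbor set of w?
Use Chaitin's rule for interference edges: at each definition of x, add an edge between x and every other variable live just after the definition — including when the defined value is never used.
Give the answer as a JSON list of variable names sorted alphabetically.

Answer: ["e", "v", "x"]

Working:
Block summaries:
  L0 def {e,r,v,x} use ∅
  L1 def {r,x} use {x}
  L2 def {e} use {e,x}
  L3 def {r} use {v}
  L4 def {w} use {e}
  L5 def {x} use ∅
  L6 def {e} use ∅
  L7 def {v} use ∅
  L8 def {w,x} use {w,x}

Live sets:
  L0: in=∅ out={e,v,x}
  L1: in={v,x} out={v}
  L2: in={e,x} out={e,x}
  L3: in={v} out=∅
  L4: in={e,x} out={e,w,x}
  L5: in=∅ out=∅
  L6: in={w,x} out={w,x}
  L7: in={w,x} out={w,x}
  L8: in={w,x} out={w,x}

Interfere edges:
  e: {r,v,w,x}
  r: {e,v,x}
  v: {e,r,w,x}
  w: {e,v,x}
  x: {e,r,v,w}

N(w) = ["e", "v", "x"]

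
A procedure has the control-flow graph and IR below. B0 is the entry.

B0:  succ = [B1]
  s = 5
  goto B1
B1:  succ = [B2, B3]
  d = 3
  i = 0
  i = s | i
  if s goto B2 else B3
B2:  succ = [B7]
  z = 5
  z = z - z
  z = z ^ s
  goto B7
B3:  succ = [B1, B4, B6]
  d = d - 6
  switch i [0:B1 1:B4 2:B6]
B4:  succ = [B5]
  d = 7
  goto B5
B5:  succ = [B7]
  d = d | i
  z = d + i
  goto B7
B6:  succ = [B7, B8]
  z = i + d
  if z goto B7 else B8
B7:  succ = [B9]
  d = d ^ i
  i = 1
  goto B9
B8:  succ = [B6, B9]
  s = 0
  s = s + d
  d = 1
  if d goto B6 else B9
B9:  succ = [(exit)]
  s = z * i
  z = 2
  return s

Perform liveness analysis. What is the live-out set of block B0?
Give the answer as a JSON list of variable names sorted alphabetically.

def/use:
  B0 def {s} use ∅
  B1 def {d,i} use {s}
  B2 def {z} use {s}
  B3 def {d} use {d,i}
  B4 def {d} use ∅
  B5 def {d,z} use {d,i}
  B6 def {z} use {d,i}
  B7 def {d,i} use {d,i}
  B8 def {d,s} use {d}
  B9 def {s,z} use {i,z}

Backward fixpoint:
  B0: in=∅ out={s}
  B1: in={s} out={d,i,s}
  B2: in={d,i,s} out={d,i,z}
  B3: in={d,i,s} out={d,i,s}
  B4: in={i} out={d,i}
  B5: in={d,i} out={d,i,z}
  B6: in={d,i} out={d,i,z}
  B7: in={d,i,z} out={i,z}
  B8: in={d,i,z} out={d,i,z}
  B9: in={i,z} out=∅

live-out(B0) = ["s"]

Answer: ["s"]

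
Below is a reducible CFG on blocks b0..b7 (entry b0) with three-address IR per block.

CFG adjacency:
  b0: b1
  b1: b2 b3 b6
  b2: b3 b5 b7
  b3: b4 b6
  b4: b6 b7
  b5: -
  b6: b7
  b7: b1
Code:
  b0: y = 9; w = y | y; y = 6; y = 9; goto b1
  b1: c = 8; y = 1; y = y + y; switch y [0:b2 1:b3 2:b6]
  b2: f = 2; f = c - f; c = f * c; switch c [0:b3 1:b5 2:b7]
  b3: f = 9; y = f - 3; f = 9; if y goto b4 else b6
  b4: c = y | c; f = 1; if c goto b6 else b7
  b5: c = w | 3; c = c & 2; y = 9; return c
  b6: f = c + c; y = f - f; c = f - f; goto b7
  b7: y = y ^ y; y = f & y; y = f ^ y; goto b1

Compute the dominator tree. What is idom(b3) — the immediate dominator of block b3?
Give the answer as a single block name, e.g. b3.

idom tree: b1←b0 b2←b1 b3←b1 b4←b3 b5←b2 b6←b1 b7←b1
Dom∩ at merges:
  b1: preds {b0,b7}: {b0} ∩ {b0,b1,b7} = {b0}; idom=b0
  b3: preds {b1,b2}: {b0,b1} ∩ {b0,b1,b2} = {b0,b1}; idom=b1
  b6: preds {b1,b3,b4}: {b0,b1} ∩ {b0,b1,b3} ∩ {b0,b1,b3,b4} = {b0,b1}; idom=b1
  b7: preds {b2,b4,b6}: {b0,b1,b2} ∩ {b0,b1,b3,b4} ∩ {b0,b1,b6} = {b0,b1}; idom=b1

idom(b3) = b1

Answer: b1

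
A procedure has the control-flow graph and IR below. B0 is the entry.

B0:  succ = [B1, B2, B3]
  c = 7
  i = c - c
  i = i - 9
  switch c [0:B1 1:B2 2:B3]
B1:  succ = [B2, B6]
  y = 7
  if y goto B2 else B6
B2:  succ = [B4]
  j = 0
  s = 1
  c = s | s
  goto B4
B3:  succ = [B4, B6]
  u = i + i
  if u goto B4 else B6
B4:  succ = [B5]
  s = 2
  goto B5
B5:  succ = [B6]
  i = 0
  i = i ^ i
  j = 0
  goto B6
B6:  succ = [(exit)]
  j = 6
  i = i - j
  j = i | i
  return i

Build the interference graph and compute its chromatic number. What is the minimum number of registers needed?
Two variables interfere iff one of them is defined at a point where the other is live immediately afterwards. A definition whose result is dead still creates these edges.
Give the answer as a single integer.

Answer: 2

Working:
Block summaries:
  B0 def {c,i} use ∅
  B1 def {y} use ∅
  B2 def {c,j,s} use ∅
  B3 def {u} use {i}
  B4 def {s} use ∅
  B5 def {i,j} use ∅
  B6 def {i,j} use {i}

Backward fixpoint:
  live B0: ∅→{i}
  live B1: {i}→{i}
  live B2: ∅→∅
  live B3: {i}→{i}
  live B4: ∅→∅
  live B5: ∅→{i}
  live B6: {i}→∅

Interference:
  c: {i}
  i: {c,j,u,y}
  j: {i}
  s: ∅
  u: {i}
  y: {i}

Chromatic number:
  {c,i} pairwise interfere (2-clique) ⇒ χ ≥ 2
  2-colouring: c0={i,s}  c1={c,j,u,y}
  χ = 2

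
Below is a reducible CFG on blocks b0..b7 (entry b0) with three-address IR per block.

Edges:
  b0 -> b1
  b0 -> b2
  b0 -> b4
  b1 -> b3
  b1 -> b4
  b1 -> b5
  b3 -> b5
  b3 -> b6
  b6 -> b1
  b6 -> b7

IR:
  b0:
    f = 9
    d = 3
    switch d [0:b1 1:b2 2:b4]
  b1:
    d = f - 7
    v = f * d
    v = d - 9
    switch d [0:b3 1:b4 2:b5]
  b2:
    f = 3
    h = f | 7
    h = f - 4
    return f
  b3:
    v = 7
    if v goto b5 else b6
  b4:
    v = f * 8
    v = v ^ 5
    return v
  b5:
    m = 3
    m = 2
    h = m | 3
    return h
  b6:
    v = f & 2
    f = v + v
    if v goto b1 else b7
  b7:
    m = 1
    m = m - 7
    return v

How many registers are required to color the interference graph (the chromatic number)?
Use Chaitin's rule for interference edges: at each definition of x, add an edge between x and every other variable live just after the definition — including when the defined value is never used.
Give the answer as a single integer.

Answer: 3

Working:
Per-block:
  b0: {d,f} / ∅
  b1: {d,v} / {f}
  b2: {f,h} / ∅
  b3: {v} / ∅
  b4: {v} / {f}
  b5: {h,m} / ∅
  b6: {f,v} / {f}
  b7: {m} / {v}

Live sets:
  live b0: ∅→{f}
  live b1: {f}→{f}
  live b2: ∅→∅
  live b3: {f}→{f}
  live b4: {f}→∅
  live b5: ∅→∅
  live b6: {f}→{f,v}
  live b7: {v}→∅

Interference:
  d — {f,v}
  f — {d,h,v}
  h — {f}
  m — {v}
  v — {d,f,m}

Chromatic number:
  lower bound: {d,f,v} mutually conflict ⇒ χ ≥ 3
  3-colouring: r0={f,m}  r1={h,v}  r2={d}
  χ = 3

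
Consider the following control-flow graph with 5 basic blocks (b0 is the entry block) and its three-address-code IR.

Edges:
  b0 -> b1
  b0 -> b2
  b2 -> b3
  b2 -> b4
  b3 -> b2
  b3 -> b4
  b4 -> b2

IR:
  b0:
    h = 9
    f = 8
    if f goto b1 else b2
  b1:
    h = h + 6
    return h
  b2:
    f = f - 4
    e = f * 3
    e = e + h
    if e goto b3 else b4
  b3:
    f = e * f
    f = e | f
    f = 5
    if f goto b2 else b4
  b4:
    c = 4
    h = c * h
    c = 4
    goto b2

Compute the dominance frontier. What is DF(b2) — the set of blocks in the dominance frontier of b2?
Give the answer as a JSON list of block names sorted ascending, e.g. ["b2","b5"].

idom tree: b1←b0 b2←b0 b3←b2 b4←b2
Join-block Dom:
  b2: preds {b0,b3,b4}: {b0} ∩ {b0,b2,b3} ∩ {b0,b2,b4} = {b0}; idom=b0
  b4: preds {b2,b3}: {b0,b2} ∩ {b0,b2,b3} = {b0,b2}; idom=b2

DF walk-up:
  join b2 pred b0: · stop@b0
  join b2 pred b3: b3→b2 stop@b0
  join b2 pred b4: b4→b2 stop@b0
  join b4 pred b2: · stop@b2
  join b4 pred b3: b3 stop@b2
  DF(b0)=∅
  DF(b1)=∅
  DF(b2)={b2}
  DF(b3)={b2,b4}
  DF(b4)={b2}

DF(b2) = ["b2"]

Answer: ["b2"]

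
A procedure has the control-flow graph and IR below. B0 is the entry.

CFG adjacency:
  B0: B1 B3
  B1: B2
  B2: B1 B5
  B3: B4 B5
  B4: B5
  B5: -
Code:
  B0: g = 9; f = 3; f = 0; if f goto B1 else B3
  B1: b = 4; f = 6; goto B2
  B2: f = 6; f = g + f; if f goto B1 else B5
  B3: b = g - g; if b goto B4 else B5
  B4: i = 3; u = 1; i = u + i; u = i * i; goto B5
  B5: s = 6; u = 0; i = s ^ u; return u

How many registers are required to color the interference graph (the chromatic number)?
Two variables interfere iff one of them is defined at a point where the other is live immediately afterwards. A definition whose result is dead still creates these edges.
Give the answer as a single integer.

Block summaries:
  B0 def {f,g} use ∅
  B1 def {b,f} use ∅
  B2 def {f} use {g}
  B3 def {b} use {g}
  B4 def {i,u} use ∅
  B5 def {i,s,u} use ∅

Backward fixpoint:
  B0 li=∅ lo={g}
  B1 li={g} lo={g}
  B2 li={g} lo={g}
  B3 li={g} lo=∅
  B4 li=∅ lo=∅
  B5 li=∅ lo=∅

Interference:
  b: {g}
  f: {g}
  g: {b,f}
  i: {u}
  s: {u}
  u: {i,s}

Colouring:
  {b,g} pairwise interfere (2-clique) ⇒ χ ≥ 2
  assign b→c1 f→c1 g→c0 i→c1 s→c1 u→c0 — no edge inside a register ⇒ χ ≤ 2
  χ = 2

Answer: 2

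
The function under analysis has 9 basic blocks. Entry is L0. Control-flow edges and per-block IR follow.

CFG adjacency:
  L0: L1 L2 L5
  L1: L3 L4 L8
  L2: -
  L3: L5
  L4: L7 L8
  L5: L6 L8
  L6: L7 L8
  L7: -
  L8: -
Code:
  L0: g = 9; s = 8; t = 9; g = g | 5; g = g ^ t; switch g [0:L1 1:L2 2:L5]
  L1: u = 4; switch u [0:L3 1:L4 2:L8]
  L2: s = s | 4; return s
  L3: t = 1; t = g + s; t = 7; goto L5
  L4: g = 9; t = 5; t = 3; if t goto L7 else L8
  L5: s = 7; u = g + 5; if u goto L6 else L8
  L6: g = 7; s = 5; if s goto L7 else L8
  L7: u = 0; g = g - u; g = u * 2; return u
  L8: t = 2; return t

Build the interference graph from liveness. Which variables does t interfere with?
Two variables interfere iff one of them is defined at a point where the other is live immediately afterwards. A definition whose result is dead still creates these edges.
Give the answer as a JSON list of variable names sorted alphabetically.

Per-block:
  L0 def {g,s,t} use ∅
  L1 def {u} use ∅
  L2 def {s} use {s}
  L3 def {t} use {g,s}
  L4 def {g,t} use ∅
  L5 def {s,u} use {g}
  L6 def {g,s} use ∅
  L7 def {g,u} use {g}
  L8 def {t} use ∅

Liveness:
  live L0: ∅→{g,s}
  live L1: {g,s}→{g,s}
  live L2: {s}→∅
  live L3: {g,s}→{g}
  live L4: ∅→{g}
  live L5: {g}→∅
  live L6: ∅→{g}
  live L7: {g}→∅
  live L8: ∅→∅

Interference:
  g — {s,t,u}
  s — {g,t,u}
  t — {g,s}
  u — {g,s}

N(t) = ["g", "s"]

Answer: ["g", "s"]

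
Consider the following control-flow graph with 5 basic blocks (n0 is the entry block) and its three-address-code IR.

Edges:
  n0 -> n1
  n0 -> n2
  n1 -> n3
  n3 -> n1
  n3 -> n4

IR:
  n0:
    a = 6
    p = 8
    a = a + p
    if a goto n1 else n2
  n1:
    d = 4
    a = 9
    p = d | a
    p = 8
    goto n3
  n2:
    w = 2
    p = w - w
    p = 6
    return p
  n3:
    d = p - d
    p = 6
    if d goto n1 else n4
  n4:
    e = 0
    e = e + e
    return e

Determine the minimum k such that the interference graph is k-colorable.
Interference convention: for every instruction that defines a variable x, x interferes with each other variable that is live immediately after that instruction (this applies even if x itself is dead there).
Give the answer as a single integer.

Answer: 3

Derivation:
def/use:
  n0: {a,p} / ∅
  n1: {a,d,p} / ∅
  n2: {p,w} / ∅
  n3: {d,p} / {d,p}
  n4: {e} / ∅

Live sets:
  n0 li=∅ lo=∅
  n1 li=∅ lo={d,p}
  n2 li=∅ lo=∅
  n3 li={d,p} lo=∅
  n4 li=∅ lo=∅

Interfere edges:
  a↔{d,p}
  d↔{a,p}
  e↔∅
  p↔{a,d}
  w↔∅

Colouring:
  clique {a,d,p} ⇒ need ≥ 3
  3-colouring: R0={a,e,w}  R1={d}  R2={p}
  χ = 3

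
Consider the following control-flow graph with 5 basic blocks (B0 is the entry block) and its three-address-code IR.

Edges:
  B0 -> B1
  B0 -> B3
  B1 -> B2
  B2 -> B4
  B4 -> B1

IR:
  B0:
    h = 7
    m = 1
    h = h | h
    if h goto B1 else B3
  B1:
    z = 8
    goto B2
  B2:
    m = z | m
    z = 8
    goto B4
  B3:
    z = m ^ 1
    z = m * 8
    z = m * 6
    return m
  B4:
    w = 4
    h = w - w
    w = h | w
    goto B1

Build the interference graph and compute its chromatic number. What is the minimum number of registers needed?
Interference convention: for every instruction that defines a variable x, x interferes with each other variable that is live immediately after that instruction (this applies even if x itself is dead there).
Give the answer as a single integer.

Block summaries:
  B0 def {h,m} use ∅
  B1 def {z} use ∅
  B2 def {m,z} use {m,z}
  B3 def {z} use {m}
  B4 def {h,w} use ∅

Live sets:
  B0: in=∅ out={m}
  B1: in={m} out={m,z}
  B2: in={m,z} out={m}
  B3: in={m} out=∅
  B4: in={m} out={m}

Conflict graph:
  h: {m,w}
  m: {h,w,z}
  w: {h,m}
  z: {m}

Colouring:
  lower bound: {h,m,w} mutually conflict ⇒ χ ≥ 3
  3-colouring: r0={m}  r1={h,z}  r2={w}
  χ = 3

Answer: 3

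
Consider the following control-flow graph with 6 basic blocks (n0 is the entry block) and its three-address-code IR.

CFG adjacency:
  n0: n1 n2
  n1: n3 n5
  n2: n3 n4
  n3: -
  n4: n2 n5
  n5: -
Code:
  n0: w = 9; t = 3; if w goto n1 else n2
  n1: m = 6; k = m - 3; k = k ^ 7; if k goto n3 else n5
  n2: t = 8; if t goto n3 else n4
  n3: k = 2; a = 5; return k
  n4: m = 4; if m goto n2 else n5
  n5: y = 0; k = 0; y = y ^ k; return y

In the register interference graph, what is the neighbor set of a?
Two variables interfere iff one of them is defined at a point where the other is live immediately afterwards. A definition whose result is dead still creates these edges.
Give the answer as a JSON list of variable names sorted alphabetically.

def/use:
  n0: {t,w} / ∅
  n1: {k,m} / ∅
  n2: {t} / ∅
  n3: {a,k} / ∅
  n4: {m} / ∅
  n5: {k,y} / ∅

Backward fixpoint:
  live n0: ∅→∅
  live n1: ∅→∅
  live n2: ∅→∅
  live n3: ∅→∅
  live n4: ∅→∅
  live n5: ∅→∅

Interfere edges:
  a: {k}
  k: {a,y}
  m: ∅
  t: {w}
  w: {t}
  y: {k}

N(a) = ["k"]

Answer: ["k"]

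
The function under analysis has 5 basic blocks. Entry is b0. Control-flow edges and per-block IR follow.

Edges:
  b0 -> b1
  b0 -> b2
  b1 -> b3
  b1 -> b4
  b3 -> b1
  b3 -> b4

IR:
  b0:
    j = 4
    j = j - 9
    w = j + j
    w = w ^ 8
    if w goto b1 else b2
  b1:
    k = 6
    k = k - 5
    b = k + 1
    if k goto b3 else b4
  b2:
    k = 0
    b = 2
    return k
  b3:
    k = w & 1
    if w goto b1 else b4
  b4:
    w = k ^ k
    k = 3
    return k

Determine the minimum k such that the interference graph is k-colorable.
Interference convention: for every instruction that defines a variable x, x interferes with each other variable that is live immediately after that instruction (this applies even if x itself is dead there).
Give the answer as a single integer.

Answer: 3

Derivation:
Per-block:
  b0: {j,w} / ∅
  b1: {b,k} / ∅
  b2: {b,k} / ∅
  b3: {k} / {w}
  b4: {k,w} / {k}

Live sets:
  b0: in=∅ out={w}
  b1: in={w} out={k,w}
  b2: in=∅ out=∅
  b3: in={w} out={k,w}
  b4: in={k} out=∅

Conflict graph:
  b — {k,w}
  j — ∅
  k — {b,w}
  w — {b,k}

Registers:
  {b,k,w} pairwise interfere (3-clique) ⇒ χ ≥ 3
  assign b→c0 j→c0 k→c1 w→c2 — no edge inside a register ⇒ χ ≤ 3
  χ = 3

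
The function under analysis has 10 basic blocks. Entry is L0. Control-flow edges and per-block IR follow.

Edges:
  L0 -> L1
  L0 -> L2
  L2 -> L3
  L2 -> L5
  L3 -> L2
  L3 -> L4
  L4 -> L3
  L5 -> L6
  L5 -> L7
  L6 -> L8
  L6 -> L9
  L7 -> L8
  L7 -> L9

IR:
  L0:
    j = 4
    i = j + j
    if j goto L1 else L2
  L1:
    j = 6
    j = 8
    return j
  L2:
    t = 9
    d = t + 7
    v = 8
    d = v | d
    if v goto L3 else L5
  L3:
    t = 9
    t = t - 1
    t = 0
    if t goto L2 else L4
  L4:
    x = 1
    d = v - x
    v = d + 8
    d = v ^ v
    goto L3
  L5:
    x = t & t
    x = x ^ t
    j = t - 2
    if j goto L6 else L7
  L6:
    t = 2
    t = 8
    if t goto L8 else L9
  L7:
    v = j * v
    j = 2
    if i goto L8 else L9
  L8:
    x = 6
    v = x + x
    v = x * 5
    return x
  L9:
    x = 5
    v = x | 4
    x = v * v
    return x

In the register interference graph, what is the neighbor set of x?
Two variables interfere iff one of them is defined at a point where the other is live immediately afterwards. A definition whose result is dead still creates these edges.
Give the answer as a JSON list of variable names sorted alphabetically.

Per-block:
  L0: {i,j} / ∅
  L1: {j} / ∅
  L2: {d,t,v} / ∅
  L3: {t} / ∅
  L4: {d,v,x} / {v}
  L5: {j,x} / {t}
  L6: {t} / ∅
  L7: {j,v} / {i,j,v}
  L8: {v,x} / ∅
  L9: {v,x} / ∅

Live sets:
  live L0: ∅→{i}
  live L1: ∅→∅
  live L2: {i}→{i,t,v}
  live L3: {i,v}→{i,v}
  live L4: {i,v}→{i,v}
  live L5: {i,t,v}→{i,j,v}
  live L6: ∅→∅
  live L7: {i,j,v}→∅
  live L8: ∅→∅
  live L9: ∅→∅

Interference:
  d: {i,t,v}
  i: {d,j,t,v,x}
  j: {i,v}
  t: {d,i,v,x}
  v: {d,i,j,t,x}
  x: {i,t,v}

N(x) = ["i", "t", "v"]

Answer: ["i", "t", "v"]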